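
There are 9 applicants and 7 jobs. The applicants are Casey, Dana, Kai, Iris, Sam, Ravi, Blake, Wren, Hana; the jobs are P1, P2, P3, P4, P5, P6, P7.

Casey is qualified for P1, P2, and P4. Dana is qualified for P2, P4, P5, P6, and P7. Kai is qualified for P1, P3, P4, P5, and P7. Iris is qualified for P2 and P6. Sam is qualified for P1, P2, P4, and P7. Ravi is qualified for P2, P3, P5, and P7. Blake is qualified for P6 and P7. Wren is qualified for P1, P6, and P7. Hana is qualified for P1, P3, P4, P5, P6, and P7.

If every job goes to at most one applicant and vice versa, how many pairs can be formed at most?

One maximum matching: Casey-P4, Dana-P2, Kai-P3, Iris-P6, Sam-P1, Ravi-P5, Blake-P7.
The set {Casey, Dana, Kai, Iris, Sam, Ravi, Blake, Wren, Hana} has only 7 neighbours ({P1, P2, P3, P4, P5, P6, P7}), so by Hall's theorem at most 7 of the 9 applicants can be matched.

7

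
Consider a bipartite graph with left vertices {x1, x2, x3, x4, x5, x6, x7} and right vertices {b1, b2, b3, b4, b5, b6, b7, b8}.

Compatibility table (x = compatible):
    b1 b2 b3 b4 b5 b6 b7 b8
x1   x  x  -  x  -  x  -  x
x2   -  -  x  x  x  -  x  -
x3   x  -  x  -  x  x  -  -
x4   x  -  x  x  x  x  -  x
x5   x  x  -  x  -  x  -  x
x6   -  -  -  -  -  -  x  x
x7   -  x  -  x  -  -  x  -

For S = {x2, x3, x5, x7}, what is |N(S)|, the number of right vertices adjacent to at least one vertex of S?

The union of neighbours of {x2, x3, x5, x7} is {b1, b2, b3, b4, b5, b6, b7, b8}, which has 8 elements.
Since |N(S)| = 8 ≥ |S| = 4, Hall's condition holds for this subset.

8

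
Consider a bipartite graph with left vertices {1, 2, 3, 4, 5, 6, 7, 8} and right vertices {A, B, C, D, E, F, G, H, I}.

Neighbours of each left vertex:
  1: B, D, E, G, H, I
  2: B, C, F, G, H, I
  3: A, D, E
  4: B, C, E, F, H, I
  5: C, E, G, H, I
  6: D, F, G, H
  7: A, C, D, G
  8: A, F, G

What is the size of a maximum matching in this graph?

8

A valid assignment of size 8: 1–H, 2–G, 3–A, 4–B, 5–E, 6–D, 7–C, 8–F.
All 8 left vertices are matched, so no larger matching exists.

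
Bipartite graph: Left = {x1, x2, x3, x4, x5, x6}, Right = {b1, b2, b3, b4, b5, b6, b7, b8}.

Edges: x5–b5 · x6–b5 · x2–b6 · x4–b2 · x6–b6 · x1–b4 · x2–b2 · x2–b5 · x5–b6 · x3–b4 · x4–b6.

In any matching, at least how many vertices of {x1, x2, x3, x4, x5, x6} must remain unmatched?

A valid assignment of size 4: x1→b4, x2→b6, x4→b2, x5→b5.
The set {x1, x2, x3, x4, x5, x6} has only 4 neighbours ({b2, b4, b5, b6}), so by Hall's theorem at most 4 of the 6 left vertices can be matched.
That matches 4 of the 6, leaving 2 unmatched; no matching can do better.

2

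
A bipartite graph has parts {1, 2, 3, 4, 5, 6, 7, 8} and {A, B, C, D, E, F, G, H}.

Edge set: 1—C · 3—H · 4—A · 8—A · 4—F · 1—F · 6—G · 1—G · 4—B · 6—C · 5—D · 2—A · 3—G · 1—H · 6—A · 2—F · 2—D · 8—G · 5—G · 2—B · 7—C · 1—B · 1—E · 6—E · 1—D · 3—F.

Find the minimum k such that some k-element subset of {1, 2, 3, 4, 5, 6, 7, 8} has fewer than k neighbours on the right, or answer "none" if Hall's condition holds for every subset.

A matching saturating every left vertex exists, for instance 1→E, 2→F, 3→H, 4→B, 5→D, 6→A, 7→C, 8→G.
By Hall's marriage theorem, this means |N(S)| ≥ |S| for every subset S, so no violating subset exists.

none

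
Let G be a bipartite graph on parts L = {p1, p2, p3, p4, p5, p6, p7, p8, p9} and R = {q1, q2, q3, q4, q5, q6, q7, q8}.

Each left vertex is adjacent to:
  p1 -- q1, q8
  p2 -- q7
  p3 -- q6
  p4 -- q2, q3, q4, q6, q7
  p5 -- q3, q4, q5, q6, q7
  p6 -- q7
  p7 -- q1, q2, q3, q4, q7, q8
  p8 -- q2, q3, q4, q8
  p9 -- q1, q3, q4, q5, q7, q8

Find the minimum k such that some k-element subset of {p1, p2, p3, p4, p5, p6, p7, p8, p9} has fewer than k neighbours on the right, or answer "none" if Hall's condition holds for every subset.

Take S = {p2, p6}. Its neighbourhood is {q7}, so |N(S)| = 1 < |S| = 2.
No single vertex violates Hall's condition since each has at least one neighbour, so 2 is the minimum.

2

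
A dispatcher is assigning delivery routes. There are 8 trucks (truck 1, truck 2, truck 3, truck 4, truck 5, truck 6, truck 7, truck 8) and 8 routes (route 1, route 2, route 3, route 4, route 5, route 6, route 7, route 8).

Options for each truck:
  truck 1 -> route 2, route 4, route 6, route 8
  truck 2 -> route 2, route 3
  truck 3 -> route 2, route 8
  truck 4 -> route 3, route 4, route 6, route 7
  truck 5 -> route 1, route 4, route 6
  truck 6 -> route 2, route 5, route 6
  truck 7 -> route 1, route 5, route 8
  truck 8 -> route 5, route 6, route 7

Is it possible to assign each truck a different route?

Yes

A valid assignment of size 8: truck 1→route 2, truck 2→route 3, truck 3→route 8, truck 4→route 6, truck 5→route 4, truck 6→route 5, truck 7→route 1, truck 8→route 7.
All 8 trucks are covered.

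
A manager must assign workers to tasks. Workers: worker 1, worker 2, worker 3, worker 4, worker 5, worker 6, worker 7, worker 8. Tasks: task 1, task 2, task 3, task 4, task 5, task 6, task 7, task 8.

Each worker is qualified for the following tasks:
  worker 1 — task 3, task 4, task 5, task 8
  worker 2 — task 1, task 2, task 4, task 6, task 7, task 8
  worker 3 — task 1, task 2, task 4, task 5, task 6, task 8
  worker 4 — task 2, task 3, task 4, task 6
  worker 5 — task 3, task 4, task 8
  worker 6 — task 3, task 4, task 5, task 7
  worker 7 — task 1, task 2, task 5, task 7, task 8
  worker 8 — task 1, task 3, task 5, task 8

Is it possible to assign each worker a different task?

Yes

A valid assignment of size 8: worker 1→task 5, worker 2→task 6, worker 3→task 4, worker 4→task 2, worker 5→task 3, worker 6→task 7, worker 7→task 1, worker 8→task 8.
Every worker is matched, so this is a perfect matching.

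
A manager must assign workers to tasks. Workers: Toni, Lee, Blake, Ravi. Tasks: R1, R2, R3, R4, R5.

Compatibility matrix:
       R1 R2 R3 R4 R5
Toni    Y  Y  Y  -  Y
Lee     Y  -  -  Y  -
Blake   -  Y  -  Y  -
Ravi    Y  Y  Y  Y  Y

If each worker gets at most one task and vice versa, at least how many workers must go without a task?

A valid assignment of size 4: Toni→R5, Lee→R1, Blake→R4, Ravi→R3.
This saturates every worker, so 4 is the maximum.
That matches 4 of the 4, leaving 0 unmatched; no matching can do better.

0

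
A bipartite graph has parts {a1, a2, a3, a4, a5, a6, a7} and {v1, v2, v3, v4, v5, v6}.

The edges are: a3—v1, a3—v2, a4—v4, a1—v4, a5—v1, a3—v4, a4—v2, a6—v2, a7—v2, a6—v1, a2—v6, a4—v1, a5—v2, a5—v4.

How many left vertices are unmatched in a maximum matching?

3

A valid assignment of size 4: a1–v4, a2–v6, a3–v1, a4–v2.
The set {a1, a3, a4, a5, a6, a7} has only 3 neighbours ({v1, v2, v4}), so by Hall's theorem at most 4 of the 7 left vertices can be matched.
That matches 4 of the 7, leaving 3 unmatched; no matching can do better.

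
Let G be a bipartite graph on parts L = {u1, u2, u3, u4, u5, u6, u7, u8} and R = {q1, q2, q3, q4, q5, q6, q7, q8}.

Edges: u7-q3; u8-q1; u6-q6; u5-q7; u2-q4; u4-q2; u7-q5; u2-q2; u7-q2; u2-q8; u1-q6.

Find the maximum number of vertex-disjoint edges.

One maximum matching: u1–q6, u2–q8, u4–q2, u5–q7, u7–q5, u8–q1.
The set {u1, u3, u6} has only 1 neighbour ({q6}), so by Hall's theorem at most 6 of the 8 left vertices can be matched.

6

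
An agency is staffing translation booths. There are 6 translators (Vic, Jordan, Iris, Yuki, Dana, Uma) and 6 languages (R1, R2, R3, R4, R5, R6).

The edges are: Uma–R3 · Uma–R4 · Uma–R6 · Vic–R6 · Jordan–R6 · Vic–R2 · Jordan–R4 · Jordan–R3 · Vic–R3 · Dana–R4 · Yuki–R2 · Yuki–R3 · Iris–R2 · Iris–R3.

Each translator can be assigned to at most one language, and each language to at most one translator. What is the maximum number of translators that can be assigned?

4

One maximum matching: Vic–R6, Jordan–R4, Iris–R2, Yuki–R3.
The set {Vic, Jordan, Iris, Yuki, Dana, Uma} has only 4 neighbours ({R2, R3, R4, R6}), so by Hall's theorem at most 4 of the 6 translators can be matched.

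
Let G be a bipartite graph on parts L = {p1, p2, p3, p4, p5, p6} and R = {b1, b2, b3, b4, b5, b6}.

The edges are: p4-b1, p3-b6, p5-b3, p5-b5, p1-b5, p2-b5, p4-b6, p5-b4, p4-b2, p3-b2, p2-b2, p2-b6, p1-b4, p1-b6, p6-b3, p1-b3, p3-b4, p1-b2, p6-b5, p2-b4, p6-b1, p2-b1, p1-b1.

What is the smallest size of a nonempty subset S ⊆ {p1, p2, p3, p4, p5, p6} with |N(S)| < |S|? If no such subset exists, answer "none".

none

A matching saturating every left vertex exists, for instance p1→b5, p2→b1, p3→b6, p4→b2, p5→b4, p6→b3.
By Hall's marriage theorem, this means |N(S)| ≥ |S| for every subset S, so no violating subset exists.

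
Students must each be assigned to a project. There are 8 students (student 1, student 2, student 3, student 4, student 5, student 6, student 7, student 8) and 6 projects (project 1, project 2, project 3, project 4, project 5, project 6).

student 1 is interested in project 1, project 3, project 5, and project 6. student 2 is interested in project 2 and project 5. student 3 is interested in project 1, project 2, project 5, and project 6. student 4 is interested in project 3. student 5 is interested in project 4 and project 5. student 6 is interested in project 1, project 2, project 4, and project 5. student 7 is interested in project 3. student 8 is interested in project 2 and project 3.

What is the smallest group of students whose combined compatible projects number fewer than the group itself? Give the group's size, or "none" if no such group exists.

Take S = {student 4, student 7}. Its neighbourhood is {project 3}, so |N(S)| = 1 < |S| = 2.
No single vertex violates Hall's condition since each has at least one neighbour, so 2 is the minimum.

2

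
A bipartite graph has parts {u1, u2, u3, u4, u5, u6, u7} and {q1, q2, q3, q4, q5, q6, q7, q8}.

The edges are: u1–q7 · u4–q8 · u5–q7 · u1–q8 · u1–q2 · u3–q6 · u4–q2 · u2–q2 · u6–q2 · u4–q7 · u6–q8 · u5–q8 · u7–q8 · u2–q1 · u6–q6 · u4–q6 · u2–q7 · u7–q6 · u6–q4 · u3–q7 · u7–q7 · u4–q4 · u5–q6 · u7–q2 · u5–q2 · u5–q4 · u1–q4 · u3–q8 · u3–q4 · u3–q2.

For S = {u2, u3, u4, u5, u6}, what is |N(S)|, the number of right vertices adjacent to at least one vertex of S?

The union of neighbours of {u2, u3, u4, u5, u6} is {q1, q2, q4, q6, q7, q8}, which has 6 elements.
Since |N(S)| = 6 ≥ |S| = 5, Hall's condition holds for this subset.

6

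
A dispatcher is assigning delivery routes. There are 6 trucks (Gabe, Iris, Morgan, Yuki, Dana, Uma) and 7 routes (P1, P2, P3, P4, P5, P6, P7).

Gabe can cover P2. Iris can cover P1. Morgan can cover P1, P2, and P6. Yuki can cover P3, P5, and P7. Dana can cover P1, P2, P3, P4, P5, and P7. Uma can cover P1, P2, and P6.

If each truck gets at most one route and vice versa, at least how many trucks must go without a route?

One maximum matching: Gabe-P2, Iris-P1, Morgan-P6, Yuki-P7, Dana-P3.
The set {Gabe, Iris, Morgan, Uma} has only 3 neighbours ({P1, P2, P6}), so by Hall's theorem at most 5 of the 6 trucks can be matched.
That matches 5 of the 6, leaving 1 unmatched; no matching can do better.

1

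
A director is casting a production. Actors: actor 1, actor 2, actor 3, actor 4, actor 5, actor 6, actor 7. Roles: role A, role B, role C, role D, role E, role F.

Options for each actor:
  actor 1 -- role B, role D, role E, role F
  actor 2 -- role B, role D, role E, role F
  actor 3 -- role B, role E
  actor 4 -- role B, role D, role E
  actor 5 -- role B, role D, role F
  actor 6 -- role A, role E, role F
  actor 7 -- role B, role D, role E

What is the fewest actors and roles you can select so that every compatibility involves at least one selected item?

5

A maximum matching has 5 edges (e.g. actor 1–role E, actor 2–role F, actor 3–role B, actor 4–role D, actor 6–role A).
By König's theorem the minimum vertex cover has the same size. One such cover is {actor 6, role B, role D, role E, role F}.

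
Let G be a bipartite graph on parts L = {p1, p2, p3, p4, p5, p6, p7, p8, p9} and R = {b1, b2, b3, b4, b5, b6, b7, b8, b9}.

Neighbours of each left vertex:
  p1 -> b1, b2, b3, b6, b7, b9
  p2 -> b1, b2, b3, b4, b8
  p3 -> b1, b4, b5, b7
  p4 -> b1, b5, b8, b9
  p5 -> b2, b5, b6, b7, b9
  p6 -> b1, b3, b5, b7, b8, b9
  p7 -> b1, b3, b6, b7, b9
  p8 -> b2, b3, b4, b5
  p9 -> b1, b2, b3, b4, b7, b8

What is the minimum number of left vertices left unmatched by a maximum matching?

For example, pair p1–b6, p2–b2, p3–b4, p4–b8, p5–b9, p6–b5, p7–b1, p8–b3, p9–b7.
All 9 left vertices are matched, so no larger matching exists.
That matches 9 of the 9, leaving 0 unmatched; no matching can do better.

0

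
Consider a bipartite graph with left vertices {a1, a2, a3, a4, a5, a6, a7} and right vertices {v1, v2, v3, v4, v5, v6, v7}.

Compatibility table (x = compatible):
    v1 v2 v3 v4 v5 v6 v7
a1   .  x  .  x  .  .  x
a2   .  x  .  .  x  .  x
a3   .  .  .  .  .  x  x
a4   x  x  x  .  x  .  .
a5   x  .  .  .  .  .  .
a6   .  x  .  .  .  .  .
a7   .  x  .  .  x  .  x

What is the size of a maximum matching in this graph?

One maximum matching: a1-v4, a2-v5, a3-v6, a4-v3, a5-v1, a6-v2, a7-v7.
All 7 left vertices are matched, so no larger matching exists.

7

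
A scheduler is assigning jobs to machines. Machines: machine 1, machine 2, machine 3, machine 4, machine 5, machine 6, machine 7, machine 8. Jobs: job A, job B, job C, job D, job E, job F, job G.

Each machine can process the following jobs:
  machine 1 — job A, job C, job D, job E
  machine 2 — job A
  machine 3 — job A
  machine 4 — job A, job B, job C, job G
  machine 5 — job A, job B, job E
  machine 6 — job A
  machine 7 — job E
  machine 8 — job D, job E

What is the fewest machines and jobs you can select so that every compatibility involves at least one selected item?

{machine 1, machine 4, machine 5, machine 7, machine 8, job A} is a vertex cover of size 6: every edge has an endpoint in this set.
No smaller cover exists because machine 1–job C, machine 2–job A, machine 4–job G, machine 5–job B, machine 7–job E, machine 8–job D is a matching of size 6, and a cover must include an endpoint of each of these disjoint edges (König's theorem).

6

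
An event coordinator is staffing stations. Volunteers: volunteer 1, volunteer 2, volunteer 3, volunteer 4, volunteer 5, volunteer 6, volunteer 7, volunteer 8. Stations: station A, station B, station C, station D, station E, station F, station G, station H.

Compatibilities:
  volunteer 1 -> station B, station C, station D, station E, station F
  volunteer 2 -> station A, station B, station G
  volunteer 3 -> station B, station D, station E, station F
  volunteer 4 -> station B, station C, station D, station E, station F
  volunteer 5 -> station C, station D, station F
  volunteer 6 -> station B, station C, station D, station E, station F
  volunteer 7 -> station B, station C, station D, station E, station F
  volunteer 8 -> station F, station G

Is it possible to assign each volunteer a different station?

No

The set {volunteer 1, volunteer 3, volunteer 4, volunteer 5, volunteer 6, volunteer 7} has only 5 neighbours ({station B, station C, station D, station E, station F}), so by Hall's theorem at most 7 of the 8 volunteers can be matched.
Hence no matching covers every volunteer.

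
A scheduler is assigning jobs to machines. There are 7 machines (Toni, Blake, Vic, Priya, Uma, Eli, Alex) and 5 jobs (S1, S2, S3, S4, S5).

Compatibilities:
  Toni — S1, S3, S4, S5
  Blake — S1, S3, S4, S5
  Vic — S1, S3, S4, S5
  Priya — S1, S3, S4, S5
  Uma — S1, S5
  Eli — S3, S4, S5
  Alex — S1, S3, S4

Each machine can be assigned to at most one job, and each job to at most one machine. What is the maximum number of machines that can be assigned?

4

For example, pair Toni-S5, Blake-S1, Vic-S3, Priya-S4.
The set {Toni, Blake, Vic, Priya, Uma, Eli, Alex} has only 4 neighbours ({S1, S3, S4, S5}), so by Hall's theorem at most 4 of the 7 machines can be matched.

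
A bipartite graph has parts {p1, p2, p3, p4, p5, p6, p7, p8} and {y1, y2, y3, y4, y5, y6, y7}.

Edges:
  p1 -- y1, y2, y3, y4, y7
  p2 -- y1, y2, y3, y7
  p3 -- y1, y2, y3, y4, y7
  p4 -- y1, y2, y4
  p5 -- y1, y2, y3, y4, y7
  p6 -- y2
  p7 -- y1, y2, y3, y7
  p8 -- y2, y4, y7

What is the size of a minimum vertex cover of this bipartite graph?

The 5 edges p1–y3, p2–y1, p3–y4, p4–y2, p5–y7 form a matching, so any vertex cover needs at least 5 vertices (one per matched edge).
Conversely {y1, y2, y3, y4, y7} meets every edge and has exactly 5 vertices, so 5 is optimal.

5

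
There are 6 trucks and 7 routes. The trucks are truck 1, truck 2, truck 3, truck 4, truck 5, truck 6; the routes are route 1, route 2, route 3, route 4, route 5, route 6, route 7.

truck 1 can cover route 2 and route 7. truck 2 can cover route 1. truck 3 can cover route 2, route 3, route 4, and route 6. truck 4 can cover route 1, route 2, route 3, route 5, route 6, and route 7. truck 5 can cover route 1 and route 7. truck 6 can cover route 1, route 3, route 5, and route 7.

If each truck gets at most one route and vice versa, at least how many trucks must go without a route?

0

For example, pair truck 1→route 2, truck 2→route 1, truck 3→route 4, truck 4→route 6, truck 5→route 7, truck 6→route 3.
All 6 trucks are matched, so no larger matching exists.
That matches 6 of the 6, leaving 0 unmatched; no matching can do better.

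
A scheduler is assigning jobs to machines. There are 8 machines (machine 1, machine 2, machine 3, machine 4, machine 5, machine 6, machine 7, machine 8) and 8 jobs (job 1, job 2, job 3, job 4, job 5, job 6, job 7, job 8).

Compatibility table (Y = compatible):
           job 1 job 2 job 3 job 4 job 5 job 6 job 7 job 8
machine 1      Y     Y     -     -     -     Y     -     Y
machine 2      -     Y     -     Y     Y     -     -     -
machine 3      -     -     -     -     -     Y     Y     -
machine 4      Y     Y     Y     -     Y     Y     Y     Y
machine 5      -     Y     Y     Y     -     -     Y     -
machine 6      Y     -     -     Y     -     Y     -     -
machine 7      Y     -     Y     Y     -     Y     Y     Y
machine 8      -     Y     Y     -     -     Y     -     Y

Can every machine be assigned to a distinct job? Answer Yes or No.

A valid assignment of size 8: machine 1-job 1, machine 2-job 5, machine 3-job 7, machine 4-job 8, machine 5-job 3, machine 6-job 6, machine 7-job 4, machine 8-job 2.
All 8 machines are covered.

Yes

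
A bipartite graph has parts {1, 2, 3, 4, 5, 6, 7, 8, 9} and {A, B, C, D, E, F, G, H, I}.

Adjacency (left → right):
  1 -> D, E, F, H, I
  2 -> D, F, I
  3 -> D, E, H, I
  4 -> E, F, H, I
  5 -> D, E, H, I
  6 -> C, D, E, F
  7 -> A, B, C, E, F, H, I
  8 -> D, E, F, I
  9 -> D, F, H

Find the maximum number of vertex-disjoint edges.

A valid assignment of size 7: 1→H, 2→D, 3→I, 4→F, 5→E, 6→C, 7→A.
The set {1, 2, 3, 4, 5, 8, 9} has only 5 neighbours ({D, E, F, H, I}), so by Hall's theorem at most 7 of the 9 left vertices can be matched.

7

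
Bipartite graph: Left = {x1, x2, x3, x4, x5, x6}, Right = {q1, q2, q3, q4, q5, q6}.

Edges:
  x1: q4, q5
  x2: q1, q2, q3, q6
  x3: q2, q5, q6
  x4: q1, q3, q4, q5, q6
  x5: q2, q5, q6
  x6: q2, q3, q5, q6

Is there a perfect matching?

One maximum matching: x1-q4, x2-q3, x3-q5, x4-q1, x5-q2, x6-q6.
All 6 left vertices are covered.

Yes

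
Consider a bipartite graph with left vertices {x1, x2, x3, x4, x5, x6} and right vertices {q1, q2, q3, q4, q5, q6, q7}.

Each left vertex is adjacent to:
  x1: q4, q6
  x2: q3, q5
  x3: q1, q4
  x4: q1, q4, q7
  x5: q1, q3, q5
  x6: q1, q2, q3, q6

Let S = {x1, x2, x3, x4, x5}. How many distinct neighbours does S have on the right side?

6

The union of neighbours of {x1, x2, x3, x4, x5} is {q1, q3, q4, q5, q6, q7}, which has 6 elements.
Since |N(S)| = 6 ≥ |S| = 5, Hall's condition holds for this subset.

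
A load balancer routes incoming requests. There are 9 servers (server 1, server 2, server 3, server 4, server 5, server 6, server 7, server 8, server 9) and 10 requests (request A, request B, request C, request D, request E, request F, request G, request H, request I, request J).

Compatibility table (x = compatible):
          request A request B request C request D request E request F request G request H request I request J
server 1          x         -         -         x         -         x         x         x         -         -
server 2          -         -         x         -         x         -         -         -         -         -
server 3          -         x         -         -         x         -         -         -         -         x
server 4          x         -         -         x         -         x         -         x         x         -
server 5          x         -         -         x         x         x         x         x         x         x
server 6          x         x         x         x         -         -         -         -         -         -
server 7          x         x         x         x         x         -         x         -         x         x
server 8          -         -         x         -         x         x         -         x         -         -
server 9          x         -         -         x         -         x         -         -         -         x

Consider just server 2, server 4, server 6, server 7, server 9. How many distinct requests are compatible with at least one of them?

10

The union of neighbours of {server 2, server 4, server 6, server 7, server 9} is {request A, request B, request C, request D, request E, request F, request G, request H, request I, request J}, which has 10 elements.
Since |N(S)| = 10 ≥ |S| = 5, Hall's condition holds for this subset.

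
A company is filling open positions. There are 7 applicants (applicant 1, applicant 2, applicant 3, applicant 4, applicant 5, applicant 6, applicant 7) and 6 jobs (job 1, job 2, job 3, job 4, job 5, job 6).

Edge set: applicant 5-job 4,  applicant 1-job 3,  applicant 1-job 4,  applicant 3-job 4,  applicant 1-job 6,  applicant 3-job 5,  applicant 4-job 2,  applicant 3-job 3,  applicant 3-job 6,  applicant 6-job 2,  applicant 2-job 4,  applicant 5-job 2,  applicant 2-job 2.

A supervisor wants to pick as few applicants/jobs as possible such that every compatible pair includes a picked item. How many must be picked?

A maximum matching has 4 edges (e.g. applicant 1–job 6, applicant 2–job 4, applicant 3–job 3, applicant 4–job 2).
By König's theorem the minimum vertex cover has the same size. One such cover is {applicant 1, applicant 3, job 2, job 4}.

4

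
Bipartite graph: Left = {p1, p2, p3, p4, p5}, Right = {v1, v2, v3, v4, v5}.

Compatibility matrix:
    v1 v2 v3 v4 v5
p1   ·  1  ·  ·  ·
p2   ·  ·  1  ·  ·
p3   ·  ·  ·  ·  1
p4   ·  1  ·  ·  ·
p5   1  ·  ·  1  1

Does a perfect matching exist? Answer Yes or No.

No

The set {p1, p4} has only 1 neighbour ({v2}), so by Hall's theorem at most 4 of the 5 left vertices can be matched.
Hence no matching covers every left vertex.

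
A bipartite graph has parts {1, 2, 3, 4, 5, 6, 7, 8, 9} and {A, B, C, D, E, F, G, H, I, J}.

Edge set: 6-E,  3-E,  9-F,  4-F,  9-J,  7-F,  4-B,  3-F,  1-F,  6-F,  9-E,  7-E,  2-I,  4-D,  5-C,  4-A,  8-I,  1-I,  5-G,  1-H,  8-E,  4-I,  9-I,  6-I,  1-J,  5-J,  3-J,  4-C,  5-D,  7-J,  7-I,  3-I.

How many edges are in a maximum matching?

One maximum matching: 1→H, 2→I, 3→J, 4→A, 5→C, 6→F, 7→E.
The set {2, 3, 6, 7, 8, 9} has only 4 neighbours ({E, F, I, J}), so by Hall's theorem at most 7 of the 9 left vertices can be matched.

7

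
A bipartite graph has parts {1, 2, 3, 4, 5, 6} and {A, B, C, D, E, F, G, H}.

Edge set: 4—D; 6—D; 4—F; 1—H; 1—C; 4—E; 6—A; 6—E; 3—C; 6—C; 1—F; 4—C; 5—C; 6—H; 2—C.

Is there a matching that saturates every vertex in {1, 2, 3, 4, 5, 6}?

No

The set {2, 3, 5} has only 1 neighbour ({C}), so by Hall's theorem at most 4 of the 6 left vertices can be matched.
Hence no matching covers every left vertex.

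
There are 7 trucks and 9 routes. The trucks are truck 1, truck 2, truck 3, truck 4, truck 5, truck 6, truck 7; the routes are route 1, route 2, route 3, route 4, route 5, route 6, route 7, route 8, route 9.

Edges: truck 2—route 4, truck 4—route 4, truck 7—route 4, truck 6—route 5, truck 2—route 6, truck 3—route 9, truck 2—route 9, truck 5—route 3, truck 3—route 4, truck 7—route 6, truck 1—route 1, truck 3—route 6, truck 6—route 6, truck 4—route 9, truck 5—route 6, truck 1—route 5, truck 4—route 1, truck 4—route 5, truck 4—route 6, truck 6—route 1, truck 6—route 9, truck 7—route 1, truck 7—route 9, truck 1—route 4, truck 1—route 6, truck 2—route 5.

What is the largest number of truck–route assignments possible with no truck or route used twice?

6

For example, pair truck 1-route 4, truck 2-route 5, truck 3-route 6, truck 4-route 1, truck 5-route 3, truck 6-route 9.
The set {truck 1, truck 2, truck 3, truck 4, truck 6, truck 7} has only 5 neighbours ({route 1, route 4, route 5, route 6, route 9}), so by Hall's theorem at most 6 of the 7 trucks can be matched.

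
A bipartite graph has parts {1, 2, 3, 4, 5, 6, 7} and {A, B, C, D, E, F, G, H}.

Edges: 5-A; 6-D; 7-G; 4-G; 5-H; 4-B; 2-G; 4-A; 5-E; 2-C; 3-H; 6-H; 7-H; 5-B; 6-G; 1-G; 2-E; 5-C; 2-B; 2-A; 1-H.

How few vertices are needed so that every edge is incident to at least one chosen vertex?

6

A maximum matching has 6 edges (e.g. 1–G, 2–E, 3–H, 4–B, 5–A, 6–D).
By König's theorem the minimum vertex cover has the same size. One such cover is {2, 4, 5, 6, G, H}.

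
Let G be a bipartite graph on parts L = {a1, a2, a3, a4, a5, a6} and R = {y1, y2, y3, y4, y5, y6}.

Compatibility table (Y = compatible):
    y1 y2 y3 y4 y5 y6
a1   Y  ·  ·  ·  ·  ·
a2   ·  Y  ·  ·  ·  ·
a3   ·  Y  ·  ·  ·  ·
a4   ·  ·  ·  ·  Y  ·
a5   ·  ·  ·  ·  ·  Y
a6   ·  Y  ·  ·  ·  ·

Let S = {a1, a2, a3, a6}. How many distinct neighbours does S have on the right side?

The union of neighbours of {a1, a2, a3, a6} is {y1, y2}, which has 2 elements.
Since |N(S)| = 2 < |S| = 4, Hall's condition fails for this subset.

2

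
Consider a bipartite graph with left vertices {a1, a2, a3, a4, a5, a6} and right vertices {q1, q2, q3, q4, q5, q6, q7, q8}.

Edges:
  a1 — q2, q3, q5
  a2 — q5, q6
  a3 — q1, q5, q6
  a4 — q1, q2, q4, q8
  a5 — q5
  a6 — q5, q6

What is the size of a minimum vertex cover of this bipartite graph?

The 5 edges a1–q2, a2–q6, a3–q1, a4–q8, a5–q5 form a matching, so any vertex cover needs at least 5 vertices (one per matched edge).
Conversely {a1, a3, a4, q5, q6} meets every edge and has exactly 5 vertices, so 5 is optimal.

5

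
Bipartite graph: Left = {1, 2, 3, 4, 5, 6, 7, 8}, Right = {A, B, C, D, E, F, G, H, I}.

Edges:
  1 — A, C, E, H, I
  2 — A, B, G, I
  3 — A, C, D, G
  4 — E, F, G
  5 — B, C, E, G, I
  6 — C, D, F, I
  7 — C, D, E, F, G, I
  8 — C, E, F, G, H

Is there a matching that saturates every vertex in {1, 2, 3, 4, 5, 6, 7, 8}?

For example, pair 1→A, 2→I, 3→D, 4→F, 5→B, 6→C, 7→E, 8→G.
All 8 left vertices are covered.

Yes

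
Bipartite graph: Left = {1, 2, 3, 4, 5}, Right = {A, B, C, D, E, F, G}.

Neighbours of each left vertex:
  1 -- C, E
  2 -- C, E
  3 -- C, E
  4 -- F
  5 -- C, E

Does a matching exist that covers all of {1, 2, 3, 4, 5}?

The set {1, 2, 3, 5} has only 2 neighbours ({C, E}), so by Hall's theorem at most 3 of the 5 left vertices can be matched.
Hence no matching covers every left vertex.

No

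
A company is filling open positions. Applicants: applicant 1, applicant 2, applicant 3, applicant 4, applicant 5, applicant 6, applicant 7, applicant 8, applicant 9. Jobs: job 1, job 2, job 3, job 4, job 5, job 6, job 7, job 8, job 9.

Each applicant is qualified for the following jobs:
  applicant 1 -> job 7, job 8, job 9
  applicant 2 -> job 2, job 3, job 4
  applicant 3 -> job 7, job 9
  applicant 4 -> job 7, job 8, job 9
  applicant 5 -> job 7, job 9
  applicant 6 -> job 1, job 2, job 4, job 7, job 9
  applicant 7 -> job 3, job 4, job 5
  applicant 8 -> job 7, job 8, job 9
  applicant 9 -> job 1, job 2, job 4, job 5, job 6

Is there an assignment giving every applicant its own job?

The set {applicant 1, applicant 3, applicant 4, applicant 5, applicant 8} has only 3 neighbours ({job 7, job 8, job 9}), so by Hall's theorem at most 7 of the 9 applicants can be matched.
Hence no matching covers every applicant.

No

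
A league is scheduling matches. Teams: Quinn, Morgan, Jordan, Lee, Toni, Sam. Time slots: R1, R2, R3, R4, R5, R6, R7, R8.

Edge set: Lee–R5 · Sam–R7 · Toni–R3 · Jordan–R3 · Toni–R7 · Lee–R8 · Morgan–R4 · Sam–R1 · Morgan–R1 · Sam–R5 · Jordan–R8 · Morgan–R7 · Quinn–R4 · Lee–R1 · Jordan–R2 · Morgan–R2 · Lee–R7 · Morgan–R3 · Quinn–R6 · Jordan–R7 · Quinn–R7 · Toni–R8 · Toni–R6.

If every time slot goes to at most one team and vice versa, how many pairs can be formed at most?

6

One maximum matching: Quinn–R4, Morgan–R2, Jordan–R3, Lee–R5, Toni–R8, Sam–R7.
This saturates every team, so 6 is the maximum.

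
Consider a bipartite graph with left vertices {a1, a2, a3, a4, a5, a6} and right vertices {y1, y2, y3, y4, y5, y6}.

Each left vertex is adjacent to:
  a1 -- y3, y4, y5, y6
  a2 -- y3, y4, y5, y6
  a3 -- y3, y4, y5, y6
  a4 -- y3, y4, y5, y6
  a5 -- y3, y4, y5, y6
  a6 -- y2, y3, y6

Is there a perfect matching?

No

The set {a1, a2, a3, a4, a5} has only 4 neighbours ({y3, y4, y5, y6}), so by Hall's theorem at most 5 of the 6 left vertices can be matched.
Hence no matching covers every left vertex.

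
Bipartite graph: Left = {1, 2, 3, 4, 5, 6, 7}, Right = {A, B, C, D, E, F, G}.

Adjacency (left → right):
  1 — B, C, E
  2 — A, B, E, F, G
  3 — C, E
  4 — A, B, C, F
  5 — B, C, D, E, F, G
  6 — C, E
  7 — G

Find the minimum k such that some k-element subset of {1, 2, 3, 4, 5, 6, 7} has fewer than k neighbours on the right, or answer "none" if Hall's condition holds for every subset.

none

A matching saturating every left vertex exists, for instance 1→B, 2→A, 3→C, 4→F, 5→D, 6→E, 7→G.
By Hall's marriage theorem, this means |N(S)| ≥ |S| for every subset S, so no violating subset exists.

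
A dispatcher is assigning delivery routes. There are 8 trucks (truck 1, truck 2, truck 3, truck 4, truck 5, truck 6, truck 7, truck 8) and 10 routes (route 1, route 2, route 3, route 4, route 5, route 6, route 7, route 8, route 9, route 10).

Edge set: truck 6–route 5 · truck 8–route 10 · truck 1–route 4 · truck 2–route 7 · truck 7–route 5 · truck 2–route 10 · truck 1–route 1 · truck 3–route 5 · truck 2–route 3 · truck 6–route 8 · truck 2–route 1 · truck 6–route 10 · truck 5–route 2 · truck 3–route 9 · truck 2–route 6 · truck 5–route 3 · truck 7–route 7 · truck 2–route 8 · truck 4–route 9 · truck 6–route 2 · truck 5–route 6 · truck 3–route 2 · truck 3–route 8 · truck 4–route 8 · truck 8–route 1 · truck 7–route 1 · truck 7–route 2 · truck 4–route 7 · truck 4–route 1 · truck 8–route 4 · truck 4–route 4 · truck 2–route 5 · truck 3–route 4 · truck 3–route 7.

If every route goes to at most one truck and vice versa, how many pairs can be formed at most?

8

For example, pair truck 1→route 1, truck 2→route 3, truck 3→route 4, truck 4→route 9, truck 5→route 6, truck 6→route 2, truck 7→route 7, truck 8→route 10.
All 8 trucks are matched, so no larger matching exists.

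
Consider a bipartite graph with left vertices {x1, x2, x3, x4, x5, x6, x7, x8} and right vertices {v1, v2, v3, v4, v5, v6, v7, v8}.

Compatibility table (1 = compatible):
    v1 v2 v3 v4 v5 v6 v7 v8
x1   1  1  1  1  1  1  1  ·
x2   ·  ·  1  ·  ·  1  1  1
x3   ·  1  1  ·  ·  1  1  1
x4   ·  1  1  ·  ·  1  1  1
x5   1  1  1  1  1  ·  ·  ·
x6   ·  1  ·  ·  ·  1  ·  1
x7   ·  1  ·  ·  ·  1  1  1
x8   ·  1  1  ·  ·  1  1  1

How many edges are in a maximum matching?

For example, pair x1→v1, x2→v7, x3→v8, x4→v3, x5→v4, x6→v6, x7→v2.
The set {x2, x3, x4, x6, x7, x8} has only 5 neighbours ({v2, v3, v6, v7, v8}), so by Hall's theorem at most 7 of the 8 left vertices can be matched.

7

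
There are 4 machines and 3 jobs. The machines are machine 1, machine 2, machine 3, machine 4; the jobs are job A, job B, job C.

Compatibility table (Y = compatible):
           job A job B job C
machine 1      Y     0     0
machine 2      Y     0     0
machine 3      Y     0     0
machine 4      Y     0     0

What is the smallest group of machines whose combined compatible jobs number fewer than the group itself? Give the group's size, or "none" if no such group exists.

2

Take S = {machine 1, machine 2}. Its neighbourhood is {job A}, so |N(S)| = 1 < |S| = 2.
No single vertex violates Hall's condition since each has at least one neighbour, so 2 is the minimum.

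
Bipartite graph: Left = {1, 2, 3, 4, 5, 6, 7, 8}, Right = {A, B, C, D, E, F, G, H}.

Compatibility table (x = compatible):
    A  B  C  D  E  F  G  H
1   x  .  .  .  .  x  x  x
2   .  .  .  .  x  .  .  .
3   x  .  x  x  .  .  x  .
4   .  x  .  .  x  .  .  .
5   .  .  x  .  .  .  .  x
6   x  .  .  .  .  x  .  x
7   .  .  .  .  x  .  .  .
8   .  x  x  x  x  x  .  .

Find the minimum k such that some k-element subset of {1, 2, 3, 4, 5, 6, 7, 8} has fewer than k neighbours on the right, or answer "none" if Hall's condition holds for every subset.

Take S = {2, 7}. Its neighbourhood is {E}, so |N(S)| = 1 < |S| = 2.
No single vertex violates Hall's condition since each has at least one neighbour, so 2 is the minimum.

2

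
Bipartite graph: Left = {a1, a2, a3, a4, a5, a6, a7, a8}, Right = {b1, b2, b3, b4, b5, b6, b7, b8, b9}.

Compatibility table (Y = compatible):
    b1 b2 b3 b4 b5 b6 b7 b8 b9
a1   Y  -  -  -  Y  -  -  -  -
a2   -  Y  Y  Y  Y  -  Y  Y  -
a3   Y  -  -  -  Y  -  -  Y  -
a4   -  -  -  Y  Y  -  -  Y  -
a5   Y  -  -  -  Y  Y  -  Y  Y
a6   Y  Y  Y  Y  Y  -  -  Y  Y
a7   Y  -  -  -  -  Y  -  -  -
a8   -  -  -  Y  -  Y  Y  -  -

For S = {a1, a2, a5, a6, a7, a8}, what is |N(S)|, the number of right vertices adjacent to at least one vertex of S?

The union of neighbours of {a1, a2, a5, a6, a7, a8} is {b1, b2, b3, b4, b5, b6, b7, b8, b9}, which has 9 elements.
Since |N(S)| = 9 ≥ |S| = 6, Hall's condition holds for this subset.

9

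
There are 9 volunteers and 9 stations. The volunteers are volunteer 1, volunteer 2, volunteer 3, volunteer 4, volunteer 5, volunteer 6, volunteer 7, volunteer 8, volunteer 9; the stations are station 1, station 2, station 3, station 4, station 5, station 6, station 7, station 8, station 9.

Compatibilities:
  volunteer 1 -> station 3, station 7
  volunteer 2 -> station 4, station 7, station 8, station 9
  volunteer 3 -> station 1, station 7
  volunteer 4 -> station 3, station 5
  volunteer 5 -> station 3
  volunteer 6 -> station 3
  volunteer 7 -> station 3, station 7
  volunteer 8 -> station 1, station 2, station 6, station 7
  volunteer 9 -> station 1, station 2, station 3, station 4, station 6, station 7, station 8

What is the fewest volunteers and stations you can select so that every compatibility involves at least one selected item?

7

{volunteer 2, volunteer 3, volunteer 4, volunteer 8, volunteer 9, station 3, station 7} is a vertex cover of size 7: every edge has an endpoint in this set.
No smaller cover exists because volunteer 1–station 7, volunteer 2–station 4, volunteer 3–station 1, volunteer 4–station 5, volunteer 5–station 3, volunteer 8–station 6, volunteer 9–station 2 is a matching of size 7, and a cover must include an endpoint of each of these disjoint edges (König's theorem).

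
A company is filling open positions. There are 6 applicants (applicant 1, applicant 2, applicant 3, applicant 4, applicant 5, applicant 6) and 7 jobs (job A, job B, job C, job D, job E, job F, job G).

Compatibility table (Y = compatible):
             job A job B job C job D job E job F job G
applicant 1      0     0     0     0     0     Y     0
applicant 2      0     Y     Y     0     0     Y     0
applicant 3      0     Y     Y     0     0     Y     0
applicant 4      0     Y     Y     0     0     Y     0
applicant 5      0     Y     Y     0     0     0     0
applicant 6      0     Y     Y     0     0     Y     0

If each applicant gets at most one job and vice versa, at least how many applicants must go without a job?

A valid assignment of size 3: applicant 1–job F, applicant 2–job C, applicant 3–job B.
The set {applicant 1, applicant 2, applicant 3, applicant 4, applicant 5, applicant 6} has only 3 neighbours ({job B, job C, job F}), so by Hall's theorem at most 3 of the 6 applicants can be matched.
That matches 3 of the 6, leaving 3 unmatched; no matching can do better.

3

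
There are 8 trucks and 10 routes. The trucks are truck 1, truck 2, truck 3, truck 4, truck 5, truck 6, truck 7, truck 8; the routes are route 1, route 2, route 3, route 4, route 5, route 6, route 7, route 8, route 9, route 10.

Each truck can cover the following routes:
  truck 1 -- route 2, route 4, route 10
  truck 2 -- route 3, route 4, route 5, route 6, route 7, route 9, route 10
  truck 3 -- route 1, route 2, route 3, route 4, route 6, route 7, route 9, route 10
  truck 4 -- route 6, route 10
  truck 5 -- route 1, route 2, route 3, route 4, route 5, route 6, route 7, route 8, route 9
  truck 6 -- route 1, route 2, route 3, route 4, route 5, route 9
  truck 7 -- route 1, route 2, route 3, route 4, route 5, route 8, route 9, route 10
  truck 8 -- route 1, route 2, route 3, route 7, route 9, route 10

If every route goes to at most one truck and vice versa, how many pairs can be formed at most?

8

For example, pair truck 1→route 10, truck 2→route 7, truck 3→route 1, truck 4→route 6, truck 5→route 9, truck 6→route 4, truck 7→route 2, truck 8→route 3.
This saturates every truck, so 8 is the maximum.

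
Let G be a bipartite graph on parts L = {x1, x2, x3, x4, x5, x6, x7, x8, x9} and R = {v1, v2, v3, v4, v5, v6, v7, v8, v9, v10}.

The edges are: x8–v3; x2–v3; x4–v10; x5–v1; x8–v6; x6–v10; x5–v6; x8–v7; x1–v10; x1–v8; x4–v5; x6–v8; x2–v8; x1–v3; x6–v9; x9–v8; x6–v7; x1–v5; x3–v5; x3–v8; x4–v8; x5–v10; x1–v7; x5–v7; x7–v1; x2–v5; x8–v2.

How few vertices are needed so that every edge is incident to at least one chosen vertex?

The 9 edges x1–v7, x2–v3, x3–v5, x4–v10, x5–v6, x6–v9, x7–v1, x8–v2, x9–v8 form a matching, so any vertex cover needs at least 9 vertices (one per matched edge).
Conversely {x1, x2, x3, x4, x5, x6, x7, x8, x9} meets every edge and has exactly 9 vertices, so 9 is optimal.

9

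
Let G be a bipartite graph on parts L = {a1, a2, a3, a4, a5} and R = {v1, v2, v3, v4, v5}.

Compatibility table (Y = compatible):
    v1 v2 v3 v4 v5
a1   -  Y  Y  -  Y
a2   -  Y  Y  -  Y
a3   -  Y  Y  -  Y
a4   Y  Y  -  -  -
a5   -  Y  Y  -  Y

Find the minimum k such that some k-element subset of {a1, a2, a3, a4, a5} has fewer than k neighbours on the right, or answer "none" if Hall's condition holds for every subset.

Take S = {a1, a2, a3, a5}. Its neighbourhood is {v2, v3, v5}, so |N(S)| = 3 < |S| = 4.
Every subset of size less than 4 has at least as many neighbours as members, so 4 is the minimum.

4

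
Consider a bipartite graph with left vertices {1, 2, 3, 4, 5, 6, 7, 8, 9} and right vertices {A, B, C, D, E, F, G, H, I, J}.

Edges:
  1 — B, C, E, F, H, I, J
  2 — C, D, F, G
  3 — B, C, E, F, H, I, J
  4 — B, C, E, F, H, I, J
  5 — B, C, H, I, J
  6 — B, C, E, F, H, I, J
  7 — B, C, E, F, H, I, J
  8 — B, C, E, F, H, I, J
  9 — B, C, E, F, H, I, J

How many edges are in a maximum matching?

8

A valid assignment of size 8: 1–F, 2–D, 3–B, 4–C, 5–I, 6–H, 7–E, 8–J.
The set {1, 3, 4, 5, 6, 7, 8, 9} has only 7 neighbours ({B, C, E, F, H, I, J}), so by Hall's theorem at most 8 of the 9 left vertices can be matched.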